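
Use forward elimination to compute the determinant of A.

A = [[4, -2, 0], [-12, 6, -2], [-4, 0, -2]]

Forward elimination:
R2 <- R2 - (-3)*R1:  [  0   0  -2 ]
R3 <- R3 - (-1)*R1:  [  0  -2  -2 ]
R2 <-> R3   (pivot in column 2 was zero)
[ 4  -2   0 ]
[ 0  -2  -2 ]
[ 0   0  -2 ]
Upper-triangular form:
[ 4  -2   0 ]
[ 0  -2  -2 ]
[ 0   0  -2 ]
det(A) = (-1)^1 * (4) * (-2) * (-2) = -16  (1 row swap -> sign -1)

det(A) = -16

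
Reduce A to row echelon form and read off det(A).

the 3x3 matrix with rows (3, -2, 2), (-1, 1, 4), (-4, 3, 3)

det(A) = 1

Forward elimination:
R2 <- R2 - (-1/3)*R1:  [    0   1/3  14/3 ]
R3 <- R3 - (-4/3)*R1:  [    0   1/3  17/3 ]
R3 <- R3 - (1)*R2:  [ 0  0  1 ]
Upper-triangular form:
[ 3   -2     2 ]
[ 0  1/3  14/3 ]
[ 0    0     1 ]
det(A) = (-1)^0 * (3) * (1/3) * (1) = 1  (0 row swaps -> sign +1)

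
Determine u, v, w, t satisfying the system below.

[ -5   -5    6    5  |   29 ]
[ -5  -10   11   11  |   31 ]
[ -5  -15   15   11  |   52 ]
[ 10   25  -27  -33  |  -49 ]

(-5, -5, -1, -3)

Forward elimination on [A|b]:
R2 <- R2 - (1)*R1:  [  0  -5   5   6   2 ]
R3 <- R3 - (1)*R1:  [   0  -10    9    6   23 ]
R4 <- R4 - (-2)*R1:  [   0   15  -15  -23    9 ]
R3 <- R3 - (2)*R2:  [  0   0  -1  -6  19 ]
R4 <- R4 - (-3)*R2:  [  0   0   0  -5  15 ]
Row echelon form:
[ -5  -5   6   5  |  29 ]
[  0  -5   5   6  |   2 ]
[  0   0  -1  -6  |  19 ]
[  0   0   0  -5  |  15 ]
Back-substitution:
t = (15) / -5 = -3
w = (19 - (-6)*(-3)) / -1 = -1
v = (2 - (5)*(-1) - (6)*(-3)) / -5 = -5
u = (29 - (-5)*(-5) - (6)*(-1) - (5)*(-3)) / -5 = -5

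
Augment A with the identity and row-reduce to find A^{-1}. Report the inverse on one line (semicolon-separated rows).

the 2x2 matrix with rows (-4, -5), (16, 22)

Gauss-Jordan on [A | I]:
R1 <- (1/-4)*R1:  [    1   5/4  |  -1/4     0 ]
R2 <- R2 - (16)*R1:  [ 0  2  |  4  1 ]
R2 <- (1/2)*R2:  [   0    1  |    2  1/2 ]
R1 <- R1 - (5/4)*R2:  [     1      0  |  -11/4   -5/8 ]
Right block of [I | A^{-1}] is the inverse:
[ -11/4  -5/8 ]
[     2   1/2 ]

inverse = [-11/4 -5/8; 2 1/2]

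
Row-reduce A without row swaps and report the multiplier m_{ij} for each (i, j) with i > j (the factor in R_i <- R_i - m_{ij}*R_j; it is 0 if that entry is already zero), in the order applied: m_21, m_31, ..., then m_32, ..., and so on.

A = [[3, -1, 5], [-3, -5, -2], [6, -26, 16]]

multipliers: -1, 2, 4

Forward elimination:
R2 <- R2 - (-1)*R1:  [  0  -6   3 ]
R3 <- R3 - (2)*R1:  [   0  -24    6 ]
R3 <- R3 - (4)*R2:  [  0   0  -6 ]
Multipliers (in order of application): m_{21} = -1, m_{31} = 2, m_{32} = 4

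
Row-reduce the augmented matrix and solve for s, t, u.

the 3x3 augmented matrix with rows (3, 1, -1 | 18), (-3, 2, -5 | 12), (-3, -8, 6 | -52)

Forward elimination on [A|b]:
R2 <- R2 - (-1)*R1:  [  0   3  -6  30 ]
R3 <- R3 - (-1)*R1:  [   0   -7    5  -34 ]
R3 <- R3 - (-7/3)*R2:  [  0   0  -9  36 ]
Row echelon form:
[ 3  1  -1  |  18 ]
[ 0  3  -6  |  30 ]
[ 0  0  -9  |  36 ]
Back-substitution:
u = (36) / -9 = -4
t = (30 - (-6)*(-4)) / 3 = 2
s = (18 - (1)*(2) - (-1)*(-4)) / 3 = 4

(4, 2, -4)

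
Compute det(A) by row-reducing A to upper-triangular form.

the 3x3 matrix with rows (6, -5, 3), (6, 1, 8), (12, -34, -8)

det(A) = 216

Forward elimination:
R2 <- R2 - (1)*R1:  [ 0  6  5 ]
R3 <- R3 - (2)*R1:  [   0  -24  -14 ]
R3 <- R3 - (-4)*R2:  [ 0  0  6 ]
Upper-triangular form:
[ 6  -5  3 ]
[ 0   6  5 ]
[ 0   0  6 ]
det(A) = (-1)^0 * (6) * (6) * (6) = 216  (0 row swaps -> sign +1)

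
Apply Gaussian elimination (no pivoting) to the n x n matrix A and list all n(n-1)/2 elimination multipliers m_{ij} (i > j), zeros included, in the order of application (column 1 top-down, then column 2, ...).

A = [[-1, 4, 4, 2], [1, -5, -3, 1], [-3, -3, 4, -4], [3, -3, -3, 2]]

Forward elimination:
R2 <- R2 - (-1)*R1:  [  0  -1   1   3 ]
R3 <- R3 - (3)*R1:  [   0  -15   -8  -10 ]
R4 <- R4 - (-3)*R1:  [ 0  9  9  8 ]
R3 <- R3 - (15)*R2:  [   0    0  -23  -55 ]
R4 <- R4 - (-9)*R2:  [  0   0  18  35 ]
R4 <- R4 - (-18/23)*R3:  [       0        0        0  -185/23 ]
Multipliers (in order of application): m_{21} = -1, m_{31} = 3, m_{41} = -3, m_{32} = 15, m_{42} = -9, m_{43} = -18/23

multipliers: -1, 3, -3, 15, -9, -18/23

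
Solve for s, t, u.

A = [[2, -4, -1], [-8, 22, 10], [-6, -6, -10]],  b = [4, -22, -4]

Forward elimination on [A|b]:
R2 <- R2 - (-4)*R1:  [  0   6   6  -6 ]
R3 <- R3 - (-3)*R1:  [   0  -18  -13    8 ]
R3 <- R3 - (-3)*R2:  [   0    0    5  -10 ]
Row echelon form:
[ 2  -4  -1  |    4 ]
[ 0   6   6  |   -6 ]
[ 0   0   5  |  -10 ]
Back-substitution:
u = (-10) / 5 = -2
t = (-6 - (6)*(-2)) / 6 = 1
s = (4 - (-4)*(1) - (-1)*(-2)) / 2 = 3

(3, 1, -2)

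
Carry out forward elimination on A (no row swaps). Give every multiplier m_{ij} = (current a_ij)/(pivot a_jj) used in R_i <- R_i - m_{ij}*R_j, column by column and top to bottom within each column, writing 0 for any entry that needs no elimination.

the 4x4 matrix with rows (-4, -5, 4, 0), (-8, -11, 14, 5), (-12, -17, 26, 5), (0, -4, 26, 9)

multipliers: 2, 3, 0, 2, 4, 1

Forward elimination:
R2 <- R2 - (2)*R1:  [  0  -1   6   5 ]
R3 <- R3 - (3)*R1:  [  0  -2  14   5 ]
R4: entry in column 1 is already 0 -> m_{41} = 0 (no row operation needed)
R3 <- R3 - (2)*R2:  [  0   0   2  -5 ]
R4 <- R4 - (4)*R2:  [   0    0    2  -11 ]
R4 <- R4 - (1)*R3:  [  0   0   0  -6 ]
Multipliers (in order of application): m_{21} = 2, m_{31} = 3, m_{41} = 0, m_{32} = 2, m_{42} = 4, m_{43} = 1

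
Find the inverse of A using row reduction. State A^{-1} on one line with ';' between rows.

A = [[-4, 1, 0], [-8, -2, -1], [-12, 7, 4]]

Gauss-Jordan on [A | I]:
R1 <- (1/-4)*R1:  [    1  -1/4     0  |  -1/4     0     0 ]
R2 <- R2 - (-8)*R1:  [  0  -4  -1  |  -2   1   0 ]
R3 <- R3 - (-12)*R1:  [  0   4   4  |  -3   0   1 ]
R2 <- (1/-4)*R2:  [    0     1   1/4  |   1/2  -1/4     0 ]
R1 <- R1 - (-1/4)*R2:  [     1      0   1/16  |   -1/8  -1/16      0 ]
R3 <- R3 - (4)*R2:  [  0   0   3  |  -5   1   1 ]
R3 <- (1/3)*R3:  [    0     0     1  |  -5/3   1/3   1/3 ]
R1 <- R1 - (1/16)*R3:  [     1      0      0  |  -1/48  -1/12  -1/48 ]
R2 <- R2 - (1/4)*R3:  [     0      1      0  |  11/12   -1/3  -1/12 ]
Right block of [I | A^{-1}] is the inverse:
[ -1/48  -1/12  -1/48 ]
[ 11/12   -1/3  -1/12 ]
[  -5/3    1/3    1/3 ]

inverse = [-1/48 -1/12 -1/48; 11/12 -1/3 -1/12; -5/3 1/3 1/3]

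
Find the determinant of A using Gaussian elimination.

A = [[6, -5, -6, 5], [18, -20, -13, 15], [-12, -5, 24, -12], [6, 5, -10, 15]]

Forward elimination:
R2 <- R2 - (3)*R1:  [  0  -5   5   0 ]
R3 <- R3 - (-2)*R1:  [   0  -15   12   -2 ]
R4 <- R4 - (1)*R1:  [  0  10  -4  10 ]
R3 <- R3 - (3)*R2:  [  0   0  -3  -2 ]
R4 <- R4 - (-2)*R2:  [  0   0   6  10 ]
R4 <- R4 - (-2)*R3:  [ 0  0  0  6 ]
Upper-triangular form:
[ 6  -5  -6   5 ]
[ 0  -5   5   0 ]
[ 0   0  -3  -2 ]
[ 0   0   0   6 ]
det(A) = (-1)^0 * (6) * (-5) * (-3) * (6) = 540  (0 row swaps -> sign +1)

det(A) = 540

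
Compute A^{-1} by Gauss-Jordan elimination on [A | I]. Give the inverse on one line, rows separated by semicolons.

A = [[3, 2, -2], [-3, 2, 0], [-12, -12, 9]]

Gauss-Jordan on [A | I]:
R1 <- (1/3)*R1:  [    1   2/3  -2/3  |   1/3     0     0 ]
R2 <- R2 - (-3)*R1:  [  0   4  -2  |   1   1   0 ]
R3 <- R3 - (-12)*R1:  [  0  -4   1  |   4   0   1 ]
R2 <- (1/4)*R2:  [    0     1  -1/2  |   1/4   1/4     0 ]
R1 <- R1 - (2/3)*R2:  [    1     0  -1/3  |   1/6  -1/6     0 ]
R3 <- R3 - (-4)*R2:  [  0   0  -1  |   5   1   1 ]
R3 <- (1/-1)*R3:  [  0   0   1  |  -5  -1  -1 ]
R1 <- R1 - (-1/3)*R3:  [    1     0     0  |  -3/2  -1/2  -1/3 ]
R2 <- R2 - (-1/2)*R3:  [    0     1     0  |  -9/4  -1/4  -1/2 ]
Right block of [I | A^{-1}] is the inverse:
[ -3/2  -1/2  -1/3 ]
[ -9/4  -1/4  -1/2 ]
[   -5    -1    -1 ]

inverse = [-3/2 -1/2 -1/3; -9/4 -1/4 -1/2; -5 -1 -1]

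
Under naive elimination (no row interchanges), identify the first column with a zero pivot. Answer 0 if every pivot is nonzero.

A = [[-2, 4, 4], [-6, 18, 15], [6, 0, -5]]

Naive forward elimination:
R2 <- R2 - (3)*R1:  [ 0  6  3 ]
R3 <- R3 - (-3)*R1:  [  0  12   7 ]
R3 <- R3 - (2)*R2:  [ 0  0  1 ]
All pivots nonzero; naive elimination completes without hitting a zero pivot.

first zero-pivot column = 0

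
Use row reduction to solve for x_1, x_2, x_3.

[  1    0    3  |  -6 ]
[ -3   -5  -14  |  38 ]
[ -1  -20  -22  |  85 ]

(-3, -3, -1)

Forward elimination on [A|b]:
R2 <- R2 - (-3)*R1:  [  0  -5  -5  20 ]
R3 <- R3 - (-1)*R1:  [   0  -20  -19   79 ]
R3 <- R3 - (4)*R2:  [  0   0   1  -1 ]
Row echelon form:
[ 1   0   3  |  -6 ]
[ 0  -5  -5  |  20 ]
[ 0   0   1  |  -1 ]
Back-substitution:
x_3 = (-1) / 1 = -1
x_2 = (20 - (-5)*(-1)) / -5 = -3
x_1 = (-6 - (3)*(-1)) / 1 = -3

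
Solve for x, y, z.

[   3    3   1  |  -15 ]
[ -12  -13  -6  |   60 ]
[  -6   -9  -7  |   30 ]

Forward elimination on [A|b]:
R2 <- R2 - (-4)*R1:  [  0  -1  -2   0 ]
R3 <- R3 - (-2)*R1:  [  0  -3  -5   0 ]
R3 <- R3 - (3)*R2:  [ 0  0  1  0 ]
Row echelon form:
[ 3   3   1  |  -15 ]
[ 0  -1  -2  |    0 ]
[ 0   0   1  |    0 ]
Back-substitution:
z = (0) / 1 = 0
y = (0 - (-2)*(0)) / -1 = 0
x = (-15 - (3)*(0) - (1)*(0)) / 3 = -5

(-5, 0, 0)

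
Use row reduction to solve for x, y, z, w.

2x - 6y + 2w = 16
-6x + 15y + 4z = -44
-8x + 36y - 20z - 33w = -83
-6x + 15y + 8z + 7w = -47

(3, -2, 1, -1)

Forward elimination on [A|b]:
R2 <- R2 - (-3)*R1:  [  0  -3   4   6   4 ]
R3 <- R3 - (-4)*R1:  [   0   12  -20  -25  -19 ]
R4 <- R4 - (-3)*R1:  [  0  -3   8  13   1 ]
R3 <- R3 - (-4)*R2:  [  0   0  -4  -1  -3 ]
R4 <- R4 - (1)*R2:  [  0   0   4   7  -3 ]
R4 <- R4 - (-1)*R3:  [  0   0   0   6  -6 ]
Row echelon form:
[ 2  -6   0   2  |  16 ]
[ 0  -3   4   6  |   4 ]
[ 0   0  -4  -1  |  -3 ]
[ 0   0   0   6  |  -6 ]
Back-substitution:
w = (-6) / 6 = -1
z = (-3 - (-1)*(-1)) / -4 = 1
y = (4 - (4)*(1) - (6)*(-1)) / -3 = -2
x = (16 - (-6)*(-2) - (2)*(-1)) / 2 = 3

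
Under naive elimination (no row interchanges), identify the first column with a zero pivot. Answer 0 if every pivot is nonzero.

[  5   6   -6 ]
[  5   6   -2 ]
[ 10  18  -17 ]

Naive forward elimination:
R2 <- R2 - (1)*R1:  [ 0  0  4 ]
R3 <- R3 - (2)*R1:  [  0   6  -5 ]
Matrix at this point:
[ 5  6  -6 ]
[ 0  0   4 ]
[ 0  6  -5 ]
Pivot entry (2,2) is zero but row 3 has 6 in column 2 -> naive elimination stops; a row interchange (e.g. R2 <-> R3) would be required here.

first zero-pivot column = 2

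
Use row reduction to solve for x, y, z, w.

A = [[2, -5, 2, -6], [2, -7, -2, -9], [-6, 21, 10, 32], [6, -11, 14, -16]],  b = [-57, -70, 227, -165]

(-4, 3, -2, 5)

Forward elimination on [A|b]:
R2 <- R2 - (1)*R1:  [   0   -2   -4   -3  -13 ]
R3 <- R3 - (-3)*R1:  [  0   6  16  14  56 ]
R4 <- R4 - (3)*R1:  [ 0  4  8  2  6 ]
R3 <- R3 - (-3)*R2:  [  0   0   4   5  17 ]
R4 <- R4 - (-2)*R2:  [   0    0    0   -4  -20 ]
Row echelon form:
[ 2  -5   2  -6  |  -57 ]
[ 0  -2  -4  -3  |  -13 ]
[ 0   0   4   5  |   17 ]
[ 0   0   0  -4  |  -20 ]
Back-substitution:
w = (-20) / -4 = 5
z = (17 - (5)*(5)) / 4 = -2
y = (-13 - (-4)*(-2) - (-3)*(5)) / -2 = 3
x = (-57 - (-5)*(3) - (2)*(-2) - (-6)*(5)) / 2 = -4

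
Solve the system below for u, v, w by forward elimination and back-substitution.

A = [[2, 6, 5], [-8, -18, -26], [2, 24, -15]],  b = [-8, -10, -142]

(-5, -3, 4)

Forward elimination on [A|b]:
R2 <- R2 - (-4)*R1:  [   0    6   -6  -42 ]
R3 <- R3 - (1)*R1:  [    0    18   -20  -134 ]
R3 <- R3 - (3)*R2:  [  0   0  -2  -8 ]
Row echelon form:
[ 2  6   5  |   -8 ]
[ 0  6  -6  |  -42 ]
[ 0  0  -2  |   -8 ]
Back-substitution:
w = (-8) / -2 = 4
v = (-42 - (-6)*(4)) / 6 = -3
u = (-8 - (6)*(-3) - (5)*(4)) / 2 = -5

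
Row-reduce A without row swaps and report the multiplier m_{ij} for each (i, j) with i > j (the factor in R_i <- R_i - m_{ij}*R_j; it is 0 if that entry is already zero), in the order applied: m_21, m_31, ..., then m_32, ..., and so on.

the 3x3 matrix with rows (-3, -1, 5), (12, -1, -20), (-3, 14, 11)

multipliers: -4, 1, -3

Forward elimination:
R2 <- R2 - (-4)*R1:  [  0  -5   0 ]
R3 <- R3 - (1)*R1:  [  0  15   6 ]
R3 <- R3 - (-3)*R2:  [ 0  0  6 ]
Multipliers (in order of application): m_{21} = -4, m_{31} = 1, m_{32} = -3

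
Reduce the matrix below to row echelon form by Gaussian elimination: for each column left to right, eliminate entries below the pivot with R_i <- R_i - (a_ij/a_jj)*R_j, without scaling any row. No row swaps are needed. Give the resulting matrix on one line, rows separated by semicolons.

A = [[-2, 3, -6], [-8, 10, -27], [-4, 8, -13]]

Forward elimination:
R2 <- R2 - (4)*R1:  [  0  -2  -3 ]
R3 <- R3 - (2)*R1:  [  0   2  -1 ]
R3 <- R3 - (-1)*R2:  [  0   0  -4 ]
Row echelon form:
[ -2   3  -6 ]
[  0  -2  -3 ]
[  0   0  -4 ]

REF = [-2 3 -6; 0 -2 -3; 0 0 -4]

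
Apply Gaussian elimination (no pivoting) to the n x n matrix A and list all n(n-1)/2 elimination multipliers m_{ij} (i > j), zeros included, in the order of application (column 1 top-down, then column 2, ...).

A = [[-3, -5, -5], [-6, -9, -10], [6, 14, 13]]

multipliers: 2, -2, 4

Forward elimination:
R2 <- R2 - (2)*R1:  [ 0  1  0 ]
R3 <- R3 - (-2)*R1:  [ 0  4  3 ]
R3 <- R3 - (4)*R2:  [ 0  0  3 ]
Multipliers (in order of application): m_{21} = 2, m_{31} = -2, m_{32} = 4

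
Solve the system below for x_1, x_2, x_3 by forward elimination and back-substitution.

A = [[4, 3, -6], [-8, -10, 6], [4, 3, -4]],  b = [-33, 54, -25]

Forward elimination on [A|b]:
R2 <- R2 - (-2)*R1:  [   0   -4   -6  -12 ]
R3 <- R3 - (1)*R1:  [ 0  0  2  8 ]
Row echelon form:
[ 4   3  -6  |  -33 ]
[ 0  -4  -6  |  -12 ]
[ 0   0   2  |    8 ]
Back-substitution:
x_3 = (8) / 2 = 4
x_2 = (-12 - (-6)*(4)) / -4 = -3
x_1 = (-33 - (3)*(-3) - (-6)*(4)) / 4 = 0

(0, -3, 4)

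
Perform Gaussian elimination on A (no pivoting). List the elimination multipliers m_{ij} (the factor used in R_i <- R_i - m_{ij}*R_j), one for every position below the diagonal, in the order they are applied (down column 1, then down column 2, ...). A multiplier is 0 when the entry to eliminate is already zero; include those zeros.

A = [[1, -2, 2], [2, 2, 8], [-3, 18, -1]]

Forward elimination:
R2 <- R2 - (2)*R1:  [ 0  6  4 ]
R3 <- R3 - (-3)*R1:  [  0  12   5 ]
R3 <- R3 - (2)*R2:  [  0   0  -3 ]
Multipliers (in order of application): m_{21} = 2, m_{31} = -3, m_{32} = 2

multipliers: 2, -3, 2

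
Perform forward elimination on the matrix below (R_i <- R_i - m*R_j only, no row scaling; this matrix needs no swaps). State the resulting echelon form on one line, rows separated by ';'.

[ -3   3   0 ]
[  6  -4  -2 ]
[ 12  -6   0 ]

REF = [-3 3 0; 0 2 -2; 0 0 6]

Forward elimination:
R2 <- R2 - (-2)*R1:  [  0   2  -2 ]
R3 <- R3 - (-4)*R1:  [ 0  6  0 ]
R3 <- R3 - (3)*R2:  [ 0  0  6 ]
Row echelon form:
[ -3  3   0 ]
[  0  2  -2 ]
[  0  0   6 ]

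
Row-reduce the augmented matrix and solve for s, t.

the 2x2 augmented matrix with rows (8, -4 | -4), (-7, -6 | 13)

Forward elimination on [A|b]:
R2 <- R2 - (-7/8)*R1:  [     0  -19/2   19/2 ]
Row echelon form:
[ 8     -4  |    -4 ]
[ 0  -19/2  |  19/2 ]
Back-substitution:
t = (19/2) / (-19/2) = -1
s = (-4 - (-4)*(-1)) / 8 = -1

(-1, -1)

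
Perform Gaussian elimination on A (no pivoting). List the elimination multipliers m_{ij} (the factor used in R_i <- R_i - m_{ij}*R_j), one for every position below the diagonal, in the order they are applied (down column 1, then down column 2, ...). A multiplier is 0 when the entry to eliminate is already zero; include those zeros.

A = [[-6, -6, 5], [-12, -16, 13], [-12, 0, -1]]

Forward elimination:
R2 <- R2 - (2)*R1:  [  0  -4   3 ]
R3 <- R3 - (2)*R1:  [   0   12  -11 ]
R3 <- R3 - (-3)*R2:  [  0   0  -2 ]
Multipliers (in order of application): m_{21} = 2, m_{31} = 2, m_{32} = -3

multipliers: 2, 2, -3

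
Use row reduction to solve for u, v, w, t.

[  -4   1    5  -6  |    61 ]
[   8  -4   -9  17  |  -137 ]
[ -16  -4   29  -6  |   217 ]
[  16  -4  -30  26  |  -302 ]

Forward elimination on [A|b]:
R2 <- R2 - (-2)*R1:  [   0   -2    1    5  -15 ]
R3 <- R3 - (4)*R1:  [   0   -8    9   18  -27 ]
R4 <- R4 - (-4)*R1:  [   0    0  -10    2  -58 ]
R3 <- R3 - (4)*R2:  [  0   0   5  -2  33 ]
R4 <- R4 - (-2)*R3:  [  0   0   0  -2   8 ]
Row echelon form:
[ -4   1  5  -6  |   61 ]
[  0  -2  1   5  |  -15 ]
[  0   0  5  -2  |   33 ]
[  0   0  0  -2  |    8 ]
Back-substitution:
t = (8) / -2 = -4
w = (33 - (-2)*(-4)) / 5 = 5
v = (-15 - (1)*(5) - (5)*(-4)) / -2 = 0
u = (61 - (1)*(0) - (5)*(5) - (-6)*(-4)) / -4 = -3

(-3, 0, 5, -4)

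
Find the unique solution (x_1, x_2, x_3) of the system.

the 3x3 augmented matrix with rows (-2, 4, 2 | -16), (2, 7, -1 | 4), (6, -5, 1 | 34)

(5, -1, -1)

Forward elimination on [A|b]:
R2 <- R2 - (-1)*R1:  [   0   11    1  -12 ]
R3 <- R3 - (-3)*R1:  [   0    7    7  -14 ]
R3 <- R3 - (7/11)*R2:  [      0       0   70/11  -70/11 ]
Row echelon form:
[ -2   4      2  |     -16 ]
[  0  11      1  |     -12 ]
[  0   0  70/11  |  -70/11 ]
Back-substitution:
x_3 = (-70/11) / (70/11) = -1
x_2 = (-12 - (1)*(-1)) / 11 = -1
x_1 = (-16 - (4)*(-1) - (2)*(-1)) / -2 = 5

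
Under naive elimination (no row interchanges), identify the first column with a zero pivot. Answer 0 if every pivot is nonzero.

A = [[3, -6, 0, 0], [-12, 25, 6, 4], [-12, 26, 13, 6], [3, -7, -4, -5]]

Naive forward elimination:
R2 <- R2 - (-4)*R1:  [ 0  1  6  4 ]
R3 <- R3 - (-4)*R1:  [  0   2  13   6 ]
R4 <- R4 - (1)*R1:  [  0  -1  -4  -5 ]
R3 <- R3 - (2)*R2:  [  0   0   1  -2 ]
R4 <- R4 - (-1)*R2:  [  0   0   2  -1 ]
R4 <- R4 - (2)*R3:  [ 0  0  0  3 ]
All pivots nonzero; naive elimination completes without hitting a zero pivot.

first zero-pivot column = 0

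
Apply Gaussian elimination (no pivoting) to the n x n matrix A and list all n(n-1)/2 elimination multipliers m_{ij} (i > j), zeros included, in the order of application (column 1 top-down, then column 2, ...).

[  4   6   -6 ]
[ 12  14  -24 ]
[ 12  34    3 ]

Forward elimination:
R2 <- R2 - (3)*R1:  [  0  -4  -6 ]
R3 <- R3 - (3)*R1:  [  0  16  21 ]
R3 <- R3 - (-4)*R2:  [  0   0  -3 ]
Multipliers (in order of application): m_{21} = 3, m_{31} = 3, m_{32} = -4

multipliers: 3, 3, -4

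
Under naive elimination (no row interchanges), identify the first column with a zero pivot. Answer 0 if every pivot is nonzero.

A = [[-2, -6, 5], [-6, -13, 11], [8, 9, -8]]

Naive forward elimination:
R2 <- R2 - (3)*R1:  [  0   5  -4 ]
R3 <- R3 - (-4)*R1:  [   0  -15   12 ]
R3 <- R3 - (-3)*R2:  [ 0  0  0 ]
Matrix at this point:
[ -2  -6   5 ]
[  0   5  -4 ]
[  0   0   0 ]
Pivot entry (3,3) in the last row is zero and there are no rows below to swap with -> zero pivot in column 3 (A is singular).

first zero-pivot column = 3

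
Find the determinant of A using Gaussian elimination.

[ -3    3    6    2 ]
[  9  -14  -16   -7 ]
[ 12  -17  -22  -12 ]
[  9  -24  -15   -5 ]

det(A) = -135

Forward elimination:
R2 <- R2 - (-3)*R1:  [  0  -5   2  -1 ]
R3 <- R3 - (-4)*R1:  [  0  -5   2  -4 ]
R4 <- R4 - (-3)*R1:  [   0  -15    3    1 ]
R3 <- R3 - (1)*R2:  [  0   0   0  -3 ]
R4 <- R4 - (3)*R2:  [  0   0  -3   4 ]
R3 <-> R4   (pivot in column 3 was zero)
[ -3   3   6   2 ]
[  0  -5   2  -1 ]
[  0   0  -3   4 ]
[  0   0   0  -3 ]
Upper-triangular form:
[ -3   3   6   2 ]
[  0  -5   2  -1 ]
[  0   0  -3   4 ]
[  0   0   0  -3 ]
det(A) = (-1)^1 * (-3) * (-5) * (-3) * (-3) = -135  (1 row swap -> sign -1)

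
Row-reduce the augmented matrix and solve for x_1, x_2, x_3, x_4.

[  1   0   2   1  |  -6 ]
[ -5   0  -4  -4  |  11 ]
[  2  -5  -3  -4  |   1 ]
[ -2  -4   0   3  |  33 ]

(-3, -3, -4, 5)

Forward elimination on [A|b]:
R2 <- R2 - (-5)*R1:  [   0    0    6    1  -19 ]
R3 <- R3 - (2)*R1:  [  0  -5  -7  -6  13 ]
R4 <- R4 - (-2)*R1:  [  0  -4   4   5  21 ]
R2 <-> R3   (pivot in column 2 was zero)
[ 1   0   2   1   -6 ]
[ 0  -5  -7  -6   13 ]
[ 0   0   6   1  -19 ]
[ 0  -4   4   5   21 ]
R4 <- R4 - (4/5)*R2:  [    0     0  48/5  49/5  53/5 ]
R4 <- R4 - (8/5)*R3:  [    0     0     0  41/5    41 ]
Row echelon form:
[ 1   0   2     1  |   -6 ]
[ 0  -5  -7    -6  |   13 ]
[ 0   0   6     1  |  -19 ]
[ 0   0   0  41/5  |   41 ]
Back-substitution:
x_4 = (41) / (41/5) = 5
x_3 = (-19 - (1)*(5)) / 6 = -4
x_2 = (13 - (-7)*(-4) - (-6)*(5)) / -5 = -3
x_1 = (-6 - (2)*(-4) - (1)*(5)) / 1 = -3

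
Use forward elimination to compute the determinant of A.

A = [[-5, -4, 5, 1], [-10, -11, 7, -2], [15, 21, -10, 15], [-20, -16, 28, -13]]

Forward elimination:
R2 <- R2 - (2)*R1:  [  0  -3  -3  -4 ]
R3 <- R3 - (-3)*R1:  [  0   9   5  18 ]
R4 <- R4 - (4)*R1:  [   0    0    8  -17 ]
R3 <- R3 - (-3)*R2:  [  0   0  -4   6 ]
R4 <- R4 - (-2)*R3:  [  0   0   0  -5 ]
Upper-triangular form:
[ -5  -4   5   1 ]
[  0  -3  -3  -4 ]
[  0   0  -4   6 ]
[  0   0   0  -5 ]
det(A) = (-1)^0 * (-5) * (-3) * (-4) * (-5) = 300  (0 row swaps -> sign +1)

det(A) = 300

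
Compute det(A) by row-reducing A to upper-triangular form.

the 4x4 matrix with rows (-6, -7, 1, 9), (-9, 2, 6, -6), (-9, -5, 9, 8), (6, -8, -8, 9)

det(A) = 1866

Forward elimination:
R2 <- R2 - (3/2)*R1:  [     0   25/2    9/2  -39/2 ]
R3 <- R3 - (3/2)*R1:  [     0   11/2   15/2  -11/2 ]
R4 <- R4 - (-1)*R1:  [   0  -15   -7   18 ]
R3 <- R3 - (11/25)*R2:  [      0       0  138/25   77/25 ]
R4 <- R4 - (-6/5)*R2:  [     0      0   -8/5  -27/5 ]
R4 <- R4 - (-20/69)*R3:  [       0        0        0  -311/69 ]
Upper-triangular form:
[ -6    -7       1        9 ]
[  0  25/2     9/2    -39/2 ]
[  0     0  138/25    77/25 ]
[  0     0       0  -311/69 ]
det(A) = (-1)^0 * (-6) * (25/2) * (138/25) * (-311/69) = 1866  (0 row swaps -> sign +1)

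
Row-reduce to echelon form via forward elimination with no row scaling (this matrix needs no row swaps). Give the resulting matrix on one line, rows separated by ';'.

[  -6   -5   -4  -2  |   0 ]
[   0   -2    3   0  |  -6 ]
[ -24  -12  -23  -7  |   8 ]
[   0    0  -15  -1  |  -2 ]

Forward elimination:
R3 <- R3 - (4)*R1:  [  0   8  -7   1   8 ]
R3 <- R3 - (-4)*R2:  [   0    0    5    1  -16 ]
R4 <- R4 - (-3)*R3:  [   0    0    0    2  -50 ]
Row echelon form:
[ -6  -5  -4  -2  |    0 ]
[  0  -2   3   0  |   -6 ]
[  0   0   5   1  |  -16 ]
[  0   0   0   2  |  -50 ]

REF = [-6 -5 -4 -2 0; 0 -2 3 0 -6; 0 0 5 1 -16; 0 0 0 2 -50]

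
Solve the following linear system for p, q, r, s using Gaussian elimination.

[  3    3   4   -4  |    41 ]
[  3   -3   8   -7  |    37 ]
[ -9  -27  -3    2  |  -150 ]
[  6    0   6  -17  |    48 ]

Forward elimination on [A|b]:
R2 <- R2 - (1)*R1:  [  0  -6   4  -3  -4 ]
R3 <- R3 - (-3)*R1:  [   0  -18    9  -10  -27 ]
R4 <- R4 - (2)*R1:  [   0   -6   -2   -9  -34 ]
R3 <- R3 - (3)*R2:  [   0    0   -3   -1  -15 ]
R4 <- R4 - (1)*R2:  [   0    0   -6   -6  -30 ]
R4 <- R4 - (2)*R3:  [  0   0   0  -4   0 ]
Row echelon form:
[ 3   3   4  -4  |   41 ]
[ 0  -6   4  -3  |   -4 ]
[ 0   0  -3  -1  |  -15 ]
[ 0   0   0  -4  |    0 ]
Back-substitution:
s = (0) / -4 = 0
r = (-15 - (-1)*(0)) / -3 = 5
q = (-4 - (4)*(5) - (-3)*(0)) / -6 = 4
p = (41 - (3)*(4) - (4)*(5) - (-4)*(0)) / 3 = 3

(3, 4, 5, 0)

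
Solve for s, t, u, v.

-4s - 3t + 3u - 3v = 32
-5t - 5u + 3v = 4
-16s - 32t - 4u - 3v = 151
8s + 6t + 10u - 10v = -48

(-5, -3, 4, 3)

Forward elimination on [A|b]:
R3 <- R3 - (4)*R1:  [   0  -20  -16    9   23 ]
R4 <- R4 - (-2)*R1:  [   0    0   16  -16   16 ]
R3 <- R3 - (4)*R2:  [  0   0   4  -3   7 ]
R4 <- R4 - (4)*R3:  [   0    0    0   -4  -12 ]
Row echelon form:
[ -4  -3   3  -3  |   32 ]
[  0  -5  -5   3  |    4 ]
[  0   0   4  -3  |    7 ]
[  0   0   0  -4  |  -12 ]
Back-substitution:
v = (-12) / -4 = 3
u = (7 - (-3)*(3)) / 4 = 4
t = (4 - (-5)*(4) - (3)*(3)) / -5 = -3
s = (32 - (-3)*(-3) - (3)*(4) - (-3)*(3)) / -4 = -5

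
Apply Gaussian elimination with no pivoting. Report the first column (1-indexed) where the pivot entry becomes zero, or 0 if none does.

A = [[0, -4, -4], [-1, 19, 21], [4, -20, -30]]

Naive forward elimination:
Pivot entry (1,1) is zero but row 2 has -1 in column 1 -> naive elimination stops; a row interchange (e.g. R1 <-> R2) would be required here.

first zero-pivot column = 1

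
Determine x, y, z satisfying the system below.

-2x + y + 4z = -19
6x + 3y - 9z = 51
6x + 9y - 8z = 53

Forward elimination on [A|b]:
R2 <- R2 - (-3)*R1:  [  0   6   3  -6 ]
R3 <- R3 - (-3)*R1:  [  0  12   4  -4 ]
R3 <- R3 - (2)*R2:  [  0   0  -2   8 ]
Row echelon form:
[ -2  1   4  |  -19 ]
[  0  6   3  |   -6 ]
[  0  0  -2  |    8 ]
Back-substitution:
z = (8) / -2 = -4
y = (-6 - (3)*(-4)) / 6 = 1
x = (-19 - (1)*(1) - (4)*(-4)) / -2 = 2

(2, 1, -4)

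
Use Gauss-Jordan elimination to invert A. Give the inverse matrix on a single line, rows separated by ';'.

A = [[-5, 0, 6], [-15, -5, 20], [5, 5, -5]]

Gauss-Jordan on [A | I]:
R1 <- (1/-5)*R1:  [    1     0  -6/5  |  -1/5     0     0 ]
R2 <- R2 - (-15)*R1:  [  0  -5   2  |  -3   1   0 ]
R3 <- R3 - (5)*R1:  [ 0  5  1  |  1  0  1 ]
R2 <- (1/-5)*R2:  [    0     1  -2/5  |   3/5  -1/5     0 ]
R3 <- R3 - (5)*R2:  [  0   0   3  |  -2   1   1 ]
R3 <- (1/3)*R3:  [    0     0     1  |  -2/3   1/3   1/3 ]
R1 <- R1 - (-6/5)*R3:  [   1    0    0  |   -1  2/5  2/5 ]
R2 <- R2 - (-2/5)*R3:  [     0      1      0  |    1/3  -1/15   2/15 ]
Right block of [I | A^{-1}] is the inverse:
[   -1    2/5   2/5 ]
[  1/3  -1/15  2/15 ]
[ -2/3    1/3   1/3 ]

inverse = [-1 2/5 2/5; 1/3 -1/15 2/15; -2/3 1/3 1/3]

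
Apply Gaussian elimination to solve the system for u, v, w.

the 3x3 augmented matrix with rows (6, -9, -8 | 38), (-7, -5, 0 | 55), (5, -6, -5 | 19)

(-5, -4, -4)

Forward elimination on [A|b]:
R2 <- R2 - (-7/6)*R1:  [     0  -31/2  -28/3  298/3 ]
R3 <- R3 - (5/6)*R1:  [     0    3/2    5/3  -38/3 ]
R3 <- R3 - (-3/31)*R2:  [       0        0    71/93  -284/93 ]
Row echelon form:
[ 6     -9     -8  |       38 ]
[ 0  -31/2  -28/3  |    298/3 ]
[ 0      0  71/93  |  -284/93 ]
Back-substitution:
w = (-284/93) / (71/93) = -4
v = (298/3 - (-28/3)*(-4)) / (-31/2) = -4
u = (38 - (-9)*(-4) - (-8)*(-4)) / 6 = -5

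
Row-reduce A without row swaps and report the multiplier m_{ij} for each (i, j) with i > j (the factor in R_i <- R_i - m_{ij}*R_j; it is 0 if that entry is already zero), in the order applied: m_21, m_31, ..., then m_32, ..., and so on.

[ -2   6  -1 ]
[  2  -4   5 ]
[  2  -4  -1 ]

Forward elimination:
R2 <- R2 - (-1)*R1:  [ 0  2  4 ]
R3 <- R3 - (-1)*R1:  [  0   2  -2 ]
R3 <- R3 - (1)*R2:  [  0   0  -6 ]
Multipliers (in order of application): m_{21} = -1, m_{31} = -1, m_{32} = 1

multipliers: -1, -1, 1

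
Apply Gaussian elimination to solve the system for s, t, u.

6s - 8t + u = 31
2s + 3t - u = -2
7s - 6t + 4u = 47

Forward elimination on [A|b]:
R2 <- R2 - (1/3)*R1:  [     0   17/3   -4/3  -37/3 ]
R3 <- R3 - (7/6)*R1:  [    0  10/3  17/6  65/6 ]
R3 <- R3 - (10/17)*R2:  [      0       0  123/34  615/34 ]
Row echelon form:
[ 6    -8       1  |      31 ]
[ 0  17/3    -4/3  |   -37/3 ]
[ 0     0  123/34  |  615/34 ]
Back-substitution:
u = (615/34) / (123/34) = 5
t = (-37/3 - (-4/3)*(5)) / (17/3) = -1
s = (31 - (-8)*(-1) - (1)*(5)) / 6 = 3

(3, -1, 5)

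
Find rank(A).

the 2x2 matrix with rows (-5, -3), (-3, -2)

rank(A) = 2

Row reduction:
R2 <- R2 - (3/5)*R1:  [    0  -1/5 ]
Row echelon form:
[ -5    -3 ]
[  0  -1/5 ]
Nonzero rows / pivot columns: 2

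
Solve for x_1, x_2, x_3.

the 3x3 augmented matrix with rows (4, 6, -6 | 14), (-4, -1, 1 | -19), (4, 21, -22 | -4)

Forward elimination on [A|b]:
R2 <- R2 - (-1)*R1:  [  0   5  -5  -5 ]
R3 <- R3 - (1)*R1:  [   0   15  -16  -18 ]
R3 <- R3 - (3)*R2:  [  0   0  -1  -3 ]
Row echelon form:
[ 4  6  -6  |  14 ]
[ 0  5  -5  |  -5 ]
[ 0  0  -1  |  -3 ]
Back-substitution:
x_3 = (-3) / -1 = 3
x_2 = (-5 - (-5)*(3)) / 5 = 2
x_1 = (14 - (6)*(2) - (-6)*(3)) / 4 = 5

(5, 2, 3)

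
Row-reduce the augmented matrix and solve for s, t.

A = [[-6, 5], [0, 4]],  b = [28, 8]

Forward elimination on [A|b]:
Row echelon form:
[ -6  5  |  28 ]
[  0  4  |   8 ]
Back-substitution:
t = (8) / 4 = 2
s = (28 - (5)*(2)) / -6 = -3

(-3, 2)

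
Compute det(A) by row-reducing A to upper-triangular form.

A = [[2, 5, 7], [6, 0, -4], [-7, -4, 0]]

det(A) = -60

Forward elimination:
R2 <- R2 - (3)*R1:  [   0  -15  -25 ]
R3 <- R3 - (-7/2)*R1:  [    0  27/2  49/2 ]
R3 <- R3 - (-9/10)*R2:  [ 0  0  2 ]
Upper-triangular form:
[ 2    5    7 ]
[ 0  -15  -25 ]
[ 0    0    2 ]
det(A) = (-1)^0 * (2) * (-15) * (2) = -60  (0 row swaps -> sign +1)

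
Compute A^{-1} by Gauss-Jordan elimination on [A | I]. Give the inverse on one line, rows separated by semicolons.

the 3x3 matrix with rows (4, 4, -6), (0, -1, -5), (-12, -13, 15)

inverse = [10 -9/4 13/4; -15/2 3/2 -5/2; 3/2 -1/2 1/2]

Gauss-Jordan on [A | I]:
R1 <- (1/4)*R1:  [    1     1  -3/2  |   1/4     0     0 ]
R3 <- R3 - (-12)*R1:  [  0  -1  -3  |   3   0   1 ]
R2 <- (1/-1)*R2:  [  0   1   5  |   0  -1   0 ]
R1 <- R1 - (1)*R2:  [     1      0  -13/2  |    1/4      1      0 ]
R3 <- R3 - (-1)*R2:  [  0   0   2  |   3  -1   1 ]
R3 <- (1/2)*R3:  [    0     0     1  |   3/2  -1/2   1/2 ]
R1 <- R1 - (-13/2)*R3:  [    1     0     0  |    10  -9/4  13/4 ]
R2 <- R2 - (5)*R3:  [     0      1      0  |  -15/2    3/2   -5/2 ]
Right block of [I | A^{-1}] is the inverse:
[    10  -9/4  13/4 ]
[ -15/2   3/2  -5/2 ]
[   3/2  -1/2   1/2 ]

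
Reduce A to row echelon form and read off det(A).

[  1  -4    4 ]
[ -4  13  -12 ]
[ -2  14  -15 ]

det(A) = -3

Forward elimination:
R2 <- R2 - (-4)*R1:  [  0  -3   4 ]
R3 <- R3 - (-2)*R1:  [  0   6  -7 ]
R3 <- R3 - (-2)*R2:  [ 0  0  1 ]
Upper-triangular form:
[ 1  -4  4 ]
[ 0  -3  4 ]
[ 0   0  1 ]
det(A) = (-1)^0 * (1) * (-3) * (1) = -3  (0 row swaps -> sign +1)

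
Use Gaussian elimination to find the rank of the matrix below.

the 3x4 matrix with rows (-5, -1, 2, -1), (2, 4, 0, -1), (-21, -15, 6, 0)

Row reduction:
R2 <- R2 - (-2/5)*R1:  [    0  18/5   4/5  -7/5 ]
R3 <- R3 - (21/5)*R1:  [     0  -54/5  -12/5   21/5 ]
R3 <- R3 - (-3)*R2:  [ 0  0  0  0 ]
Row echelon form:
[ -5    -1    2    -1 ]
[  0  18/5  4/5  -7/5 ]
[  0     0    0     0 ]
Nonzero rows / pivot columns: 2

rank(A) = 2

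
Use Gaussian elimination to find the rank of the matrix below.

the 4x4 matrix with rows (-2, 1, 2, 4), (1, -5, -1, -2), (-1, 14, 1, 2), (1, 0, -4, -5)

rank(A) = 3

Row reduction:
R2 <- R2 - (-1/2)*R1:  [    0  -9/2     0     0 ]
R3 <- R3 - (1/2)*R1:  [    0  27/2     0     0 ]
R4 <- R4 - (-1/2)*R1:  [   0  1/2   -3   -3 ]
R3 <- R3 - (-3)*R2:  [ 0  0  0  0 ]
R4 <- R4 - (-1/9)*R2:  [  0   0  -3  -3 ]
R3 <-> R4   (pivot in column 3 was zero)
[ -2     1   2   4 ]
[  0  -9/2   0   0 ]
[  0     0  -3  -3 ]
[  0     0   0   0 ]
Row echelon form:
[ -2     1   2   4 ]
[  0  -9/2   0   0 ]
[  0     0  -3  -3 ]
[  0     0   0   0 ]
Nonzero rows / pivot columns: 3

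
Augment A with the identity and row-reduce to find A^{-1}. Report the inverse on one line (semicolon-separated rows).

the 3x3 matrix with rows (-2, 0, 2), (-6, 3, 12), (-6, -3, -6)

inverse = [1/2 -1/6 -1/6; -3 2/3 1/3; 1 -1/6 -1/6]

Gauss-Jordan on [A | I]:
R1 <- (1/-2)*R1:  [    1     0    -1  |  -1/2     0     0 ]
R2 <- R2 - (-6)*R1:  [  0   3   6  |  -3   1   0 ]
R3 <- R3 - (-6)*R1:  [   0   -3  -12  |   -3    0    1 ]
R2 <- (1/3)*R2:  [   0    1    2  |   -1  1/3    0 ]
R3 <- R3 - (-3)*R2:  [  0   0  -6  |  -6   1   1 ]
R3 <- (1/-6)*R3:  [    0     0     1  |     1  -1/6  -1/6 ]
R1 <- R1 - (-1)*R3:  [    1     0     0  |   1/2  -1/6  -1/6 ]
R2 <- R2 - (2)*R3:  [   0    1    0  |   -3  2/3  1/3 ]
Right block of [I | A^{-1}] is the inverse:
[ 1/2  -1/6  -1/6 ]
[  -3   2/3   1/3 ]
[   1  -1/6  -1/6 ]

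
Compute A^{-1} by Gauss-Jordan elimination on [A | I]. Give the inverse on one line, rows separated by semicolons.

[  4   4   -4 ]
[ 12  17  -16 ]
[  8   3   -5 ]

inverse = [37/20 -2/5 -1/5; 17/5 -3/5 -4/5; 5 -1 -1]

Gauss-Jordan on [A | I]:
R1 <- (1/4)*R1:  [   1    1   -1  |  1/4    0    0 ]
R2 <- R2 - (12)*R1:  [  0   5  -4  |  -3   1   0 ]
R3 <- R3 - (8)*R1:  [  0  -5   3  |  -2   0   1 ]
R2 <- (1/5)*R2:  [    0     1  -4/5  |  -3/5   1/5     0 ]
R1 <- R1 - (1)*R2:  [     1      0   -1/5  |  17/20   -1/5      0 ]
R3 <- R3 - (-5)*R2:  [  0   0  -1  |  -5   1   1 ]
R3 <- (1/-1)*R3:  [  0   0   1  |   5  -1  -1 ]
R1 <- R1 - (-1/5)*R3:  [     1      0      0  |  37/20   -2/5   -1/5 ]
R2 <- R2 - (-4/5)*R3:  [    0     1     0  |  17/5  -3/5  -4/5 ]
Right block of [I | A^{-1}] is the inverse:
[ 37/20  -2/5  -1/5 ]
[  17/5  -3/5  -4/5 ]
[     5    -1    -1 ]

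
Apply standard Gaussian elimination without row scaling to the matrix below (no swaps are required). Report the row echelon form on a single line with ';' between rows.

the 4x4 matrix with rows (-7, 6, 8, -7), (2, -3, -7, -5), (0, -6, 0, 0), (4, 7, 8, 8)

Forward elimination:
R2 <- R2 - (-2/7)*R1:  [     0   -9/7  -33/7     -7 ]
R4 <- R4 - (-4/7)*R1:  [    0  73/7  88/7     4 ]
R3 <- R3 - (14/3)*R2:  [    0     0    22  98/3 ]
R4 <- R4 - (-73/9)*R2:  [      0       0   -77/3  -475/9 ]
R4 <- R4 - (-7/6)*R3:  [     0      0      0  -44/3 ]
Row echelon form:
[ -7     6      8     -7 ]
[  0  -9/7  -33/7     -7 ]
[  0     0     22   98/3 ]
[  0     0      0  -44/3 ]

REF = [-7 6 8 -7; 0 -9/7 -33/7 -7; 0 0 22 98/3; 0 0 0 -44/3]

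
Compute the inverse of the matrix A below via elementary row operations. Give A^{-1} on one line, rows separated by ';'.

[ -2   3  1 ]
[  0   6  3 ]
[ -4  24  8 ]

inverse = [-2/3 0 1/12; -1/3 -1/3 1/6; 2/3 1 -1/3]

Gauss-Jordan on [A | I]:
R1 <- (1/-2)*R1:  [    1  -3/2  -1/2  |  -1/2     0     0 ]
R3 <- R3 - (-4)*R1:  [  0  18   6  |  -2   0   1 ]
R2 <- (1/6)*R2:  [   0    1  1/2  |    0  1/6    0 ]
R1 <- R1 - (-3/2)*R2:  [    1     0   1/4  |  -1/2   1/4     0 ]
R3 <- R3 - (18)*R2:  [  0   0  -3  |  -2  -3   1 ]
R3 <- (1/-3)*R3:  [    0     0     1  |   2/3     1  -1/3 ]
R1 <- R1 - (1/4)*R3:  [    1     0     0  |  -2/3     0  1/12 ]
R2 <- R2 - (1/2)*R3:  [    0     1     0  |  -1/3  -1/3   1/6 ]
Right block of [I | A^{-1}] is the inverse:
[ -2/3     0  1/12 ]
[ -1/3  -1/3   1/6 ]
[  2/3     1  -1/3 ]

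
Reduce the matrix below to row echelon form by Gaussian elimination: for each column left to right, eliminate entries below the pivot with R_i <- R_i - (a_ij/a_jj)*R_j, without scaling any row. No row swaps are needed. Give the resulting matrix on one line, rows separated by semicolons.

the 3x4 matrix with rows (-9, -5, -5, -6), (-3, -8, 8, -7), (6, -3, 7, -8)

Forward elimination:
R2 <- R2 - (1/3)*R1:  [     0  -19/3   29/3     -5 ]
R3 <- R3 - (-2/3)*R1:  [     0  -19/3   11/3    -12 ]
R3 <- R3 - (1)*R2:  [  0   0  -6  -7 ]
Row echelon form:
[ -9     -5    -5  -6 ]
[  0  -19/3  29/3  -5 ]
[  0      0    -6  -7 ]

REF = [-9 -5 -5 -6; 0 -19/3 29/3 -5; 0 0 -6 -7]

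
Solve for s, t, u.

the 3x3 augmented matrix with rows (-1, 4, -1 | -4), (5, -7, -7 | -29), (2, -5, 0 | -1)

(-3, -1, 3)

Forward elimination on [A|b]:
R2 <- R2 - (-5)*R1:  [   0   13  -12  -49 ]
R3 <- R3 - (-2)*R1:  [  0   3  -2  -9 ]
R3 <- R3 - (3/13)*R2:  [     0      0  10/13  30/13 ]
Row echelon form:
[ -1   4     -1  |     -4 ]
[  0  13    -12  |    -49 ]
[  0   0  10/13  |  30/13 ]
Back-substitution:
u = (30/13) / (10/13) = 3
t = (-49 - (-12)*(3)) / 13 = -1
s = (-4 - (4)*(-1) - (-1)*(3)) / -1 = -3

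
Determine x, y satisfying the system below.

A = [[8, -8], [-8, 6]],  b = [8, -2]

Forward elimination on [A|b]:
R2 <- R2 - (-1)*R1:  [  0  -2   6 ]
Row echelon form:
[ 8  -8  |  8 ]
[ 0  -2  |  6 ]
Back-substitution:
y = (6) / -2 = -3
x = (8 - (-8)*(-3)) / 8 = -2

(-2, -3)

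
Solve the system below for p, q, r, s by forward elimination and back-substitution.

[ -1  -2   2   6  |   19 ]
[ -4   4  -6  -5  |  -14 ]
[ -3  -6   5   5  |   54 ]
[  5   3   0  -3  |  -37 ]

Forward elimination on [A|b]:
R2 <- R2 - (4)*R1:  [   0   12  -14  -29  -90 ]
R3 <- R3 - (3)*R1:  [   0    0   -1  -13   -3 ]
R4 <- R4 - (-5)*R1:  [  0  -7  10  27  58 ]
R4 <- R4 - (-7/12)*R2:  [      0       0    11/6  121/12    11/2 ]
R4 <- R4 - (-11/6)*R3:  [     0      0      0  -55/4      0 ]
Row echelon form:
[ -1  -2    2      6  |   19 ]
[  0  12  -14    -29  |  -90 ]
[  0   0   -1    -13  |   -3 ]
[  0   0    0  -55/4  |    0 ]
Back-substitution:
s = (0) / (-55/4) = 0
r = (-3 - (-13)*(0)) / -1 = 3
q = (-90 - (-14)*(3) - (-29)*(0)) / 12 = -4
p = (19 - (-2)*(-4) - (2)*(3) - (6)*(0)) / -1 = -5

(-5, -4, 3, 0)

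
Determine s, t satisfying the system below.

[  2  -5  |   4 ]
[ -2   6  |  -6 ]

Forward elimination on [A|b]:
R2 <- R2 - (-1)*R1:  [  0   1  -2 ]
Row echelon form:
[ 2  -5  |   4 ]
[ 0   1  |  -2 ]
Back-substitution:
t = (-2) / 1 = -2
s = (4 - (-5)*(-2)) / 2 = -3

(-3, -2)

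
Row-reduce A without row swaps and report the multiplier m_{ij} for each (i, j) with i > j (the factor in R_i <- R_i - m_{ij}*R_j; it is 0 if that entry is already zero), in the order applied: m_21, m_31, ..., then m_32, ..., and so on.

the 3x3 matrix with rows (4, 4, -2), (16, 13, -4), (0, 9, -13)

multipliers: 4, 0, -3

Forward elimination:
R2 <- R2 - (4)*R1:  [  0  -3   4 ]
R3: entry in column 1 is already 0 -> m_{31} = 0 (no row operation needed)
R3 <- R3 - (-3)*R2:  [  0   0  -1 ]
Multipliers (in order of application): m_{21} = 4, m_{31} = 0, m_{32} = -3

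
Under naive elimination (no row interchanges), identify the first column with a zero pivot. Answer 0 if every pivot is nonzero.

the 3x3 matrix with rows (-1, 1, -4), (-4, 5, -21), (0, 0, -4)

Naive forward elimination:
R2 <- R2 - (4)*R1:  [  0   1  -5 ]
All pivots nonzero; naive elimination completes without hitting a zero pivot.

first zero-pivot column = 0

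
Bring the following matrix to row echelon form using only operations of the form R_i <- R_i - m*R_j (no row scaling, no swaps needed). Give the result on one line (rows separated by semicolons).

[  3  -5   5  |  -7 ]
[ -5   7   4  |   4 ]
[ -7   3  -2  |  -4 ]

Forward elimination:
R2 <- R2 - (-5/3)*R1:  [     0   -4/3   37/3  -23/3 ]
R3 <- R3 - (-7/3)*R1:  [     0  -26/3   29/3  -61/3 ]
R3 <- R3 - (13/2)*R2:  [      0       0  -141/2    59/2 ]
Row echelon form:
[ 3    -5       5  |     -7 ]
[ 0  -4/3    37/3  |  -23/3 ]
[ 0     0  -141/2  |   59/2 ]

REF = [3 -5 5 -7; 0 -4/3 37/3 -23/3; 0 0 -141/2 59/2]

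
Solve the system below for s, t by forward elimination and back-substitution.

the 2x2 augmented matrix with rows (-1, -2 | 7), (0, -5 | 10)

Forward elimination on [A|b]:
Row echelon form:
[ -1  -2  |   7 ]
[  0  -5  |  10 ]
Back-substitution:
t = (10) / -5 = -2
s = (7 - (-2)*(-2)) / -1 = -3

(-3, -2)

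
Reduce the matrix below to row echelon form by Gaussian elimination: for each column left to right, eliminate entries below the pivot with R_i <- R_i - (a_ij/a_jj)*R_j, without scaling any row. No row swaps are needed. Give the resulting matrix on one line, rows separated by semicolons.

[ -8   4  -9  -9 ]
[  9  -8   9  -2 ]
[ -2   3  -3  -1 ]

Forward elimination:
R2 <- R2 - (-9/8)*R1:  [     0   -7/2   -9/8  -97/8 ]
R3 <- R3 - (1/4)*R1:  [    0     2  -3/4   5/4 ]
R3 <- R3 - (-4/7)*R2:  [       0        0   -39/28  -159/28 ]
Row echelon form:
[ -8     4      -9       -9 ]
[  0  -7/2    -9/8    -97/8 ]
[  0     0  -39/28  -159/28 ]

REF = [-8 4 -9 -9; 0 -7/2 -9/8 -97/8; 0 0 -39/28 -159/28]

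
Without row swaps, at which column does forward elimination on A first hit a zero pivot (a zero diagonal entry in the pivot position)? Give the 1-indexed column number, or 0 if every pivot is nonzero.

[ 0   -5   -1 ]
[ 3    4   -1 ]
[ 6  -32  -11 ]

Naive forward elimination:
Pivot entry (1,1) is zero but row 2 has 3 in column 1 -> naive elimination stops; a row interchange (e.g. R1 <-> R2) would be required here.

first zero-pivot column = 1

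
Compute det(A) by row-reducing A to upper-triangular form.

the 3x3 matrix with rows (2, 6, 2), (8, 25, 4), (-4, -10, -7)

Forward elimination:
R2 <- R2 - (4)*R1:  [  0   1  -4 ]
R3 <- R3 - (-2)*R1:  [  0   2  -3 ]
R3 <- R3 - (2)*R2:  [ 0  0  5 ]
Upper-triangular form:
[ 2  6   2 ]
[ 0  1  -4 ]
[ 0  0   5 ]
det(A) = (-1)^0 * (2) * (1) * (5) = 10  (0 row swaps -> sign +1)

det(A) = 10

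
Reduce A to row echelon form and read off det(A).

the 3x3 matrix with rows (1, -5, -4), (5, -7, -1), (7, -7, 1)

Forward elimination:
R2 <- R2 - (5)*R1:  [  0  18  19 ]
R3 <- R3 - (7)*R1:  [  0  28  29 ]
R3 <- R3 - (14/9)*R2:  [    0     0  -5/9 ]
Upper-triangular form:
[ 1  -5    -4 ]
[ 0  18    19 ]
[ 0   0  -5/9 ]
det(A) = (-1)^0 * (1) * (18) * (-5/9) = -10  (0 row swaps -> sign +1)

det(A) = -10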